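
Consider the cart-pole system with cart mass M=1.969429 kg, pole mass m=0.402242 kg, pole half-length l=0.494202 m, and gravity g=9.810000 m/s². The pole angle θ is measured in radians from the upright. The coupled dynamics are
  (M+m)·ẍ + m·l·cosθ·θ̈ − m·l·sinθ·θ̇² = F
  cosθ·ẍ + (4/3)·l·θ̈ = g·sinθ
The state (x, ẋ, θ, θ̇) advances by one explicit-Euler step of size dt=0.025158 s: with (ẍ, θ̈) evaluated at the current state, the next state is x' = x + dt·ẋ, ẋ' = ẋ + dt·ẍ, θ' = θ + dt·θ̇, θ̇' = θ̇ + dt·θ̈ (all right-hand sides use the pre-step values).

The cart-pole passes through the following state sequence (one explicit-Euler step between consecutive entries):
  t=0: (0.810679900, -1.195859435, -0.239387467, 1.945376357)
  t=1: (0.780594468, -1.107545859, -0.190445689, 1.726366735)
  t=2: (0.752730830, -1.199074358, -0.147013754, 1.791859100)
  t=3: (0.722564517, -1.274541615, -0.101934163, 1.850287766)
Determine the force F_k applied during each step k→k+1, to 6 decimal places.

step 0→1:
  ẍ = (ẋ'−ẋ)/dt = (-1.107545859−-1.195859435)/0.025158 = 3.510358
  θ̈ = (θ̇'−θ̇)/dt = (1.726366735−1.945376357)/0.025158 = -8.705367
  sinθ=-0.237108, cosθ=0.971483
  F = (M+m)·ẍ + m·l·cosθ·θ̈ − m·l·sinθ·θ̇² = 8.325413 + -1.681181 − -0.178379 = 6.822612
step 1→2:
  ẍ = (ẋ'−ẋ)/dt = (-1.199074358−-1.107545859)/0.025158 = -3.638147
  θ̈ = (θ̇'−θ̇)/dt = (1.791859100−1.726366735)/0.025158 = 2.603242
  sinθ=-0.189297, cosθ=0.981920
  F = (M+m)·ẍ + m·l·cosθ·θ̈ − m·l·sinθ·θ̇² = -8.628487 + 0.508139 − -0.112150 = -8.008198
step 2→3:
  ẍ = (ẋ'−ẋ)/dt = (-1.274541615−-1.199074358)/0.025158 = -2.999732
  θ̈ = (θ̇'−θ̇)/dt = (1.850287766−1.791859100)/0.025158 = 2.322469
  sinθ=-0.146485, cosθ=0.989213
  F = (M+m)·ẍ + m·l·cosθ·θ̈ − m·l·sinθ·θ̇² = -7.114377 + 0.456701 − -0.093496 = -6.564181

F_0 = 6.822612 N
F_1 = -8.008198 N
F_2 = -6.564181 N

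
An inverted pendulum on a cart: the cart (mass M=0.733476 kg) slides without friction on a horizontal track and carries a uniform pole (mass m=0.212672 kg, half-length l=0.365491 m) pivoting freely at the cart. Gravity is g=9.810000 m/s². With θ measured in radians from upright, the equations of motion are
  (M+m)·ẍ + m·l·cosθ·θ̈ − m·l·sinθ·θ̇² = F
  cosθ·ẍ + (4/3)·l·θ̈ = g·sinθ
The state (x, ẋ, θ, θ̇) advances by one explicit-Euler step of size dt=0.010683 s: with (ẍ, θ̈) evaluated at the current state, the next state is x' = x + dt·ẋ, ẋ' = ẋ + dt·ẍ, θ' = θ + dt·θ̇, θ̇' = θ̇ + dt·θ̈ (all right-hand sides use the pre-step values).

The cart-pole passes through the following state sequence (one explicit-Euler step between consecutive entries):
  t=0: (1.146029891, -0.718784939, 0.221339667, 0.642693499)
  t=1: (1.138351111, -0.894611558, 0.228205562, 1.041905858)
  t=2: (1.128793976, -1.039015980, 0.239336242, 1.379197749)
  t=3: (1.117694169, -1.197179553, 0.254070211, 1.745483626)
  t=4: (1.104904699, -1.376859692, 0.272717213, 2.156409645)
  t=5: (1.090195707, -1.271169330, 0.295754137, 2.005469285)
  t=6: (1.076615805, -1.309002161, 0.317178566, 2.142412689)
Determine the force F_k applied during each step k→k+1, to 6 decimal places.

step 0→1:
  ẍ = (ẋ'−ẋ)/dt = (-0.894611558−-0.718784939)/0.010683 = -16.458543
  θ̈ = (θ̇'−θ̇)/dt = (1.041905858−0.642693499)/0.010683 = 37.368937
  sinθ=0.219537, cosθ=0.975604
  F = (M+m)·ẍ + m·l·cosθ·θ̈ − m·l·sinθ·θ̇² = -15.572218 + 2.833815 − 0.007049 = -12.745452
step 1→2:
  ẍ = (ẋ'−ẋ)/dt = (-1.039015980−-0.894611558)/0.010683 = -13.517216
  θ̈ = (θ̇'−θ̇)/dt = (1.379197749−1.041905858)/0.010683 = 31.572769
  sinθ=0.226230, cosθ=0.974074
  F = (M+m)·ẍ + m·l·cosθ·θ̈ − m·l·sinθ·θ̇² = -12.789287 + 2.390516 − 0.019089 = -10.417861
step 2→3:
  ẍ = (ẋ'−ẋ)/dt = (-1.197179553−-1.039015980)/0.010683 = -14.805165
  θ̈ = (θ̇'−θ̇)/dt = (1.745483626−1.379197749)/0.010683 = 34.286799
  sinθ=0.237058, cosθ=0.971496
  F = (M+m)·ẍ + m·l·cosθ·θ̈ − m·l·sinθ·θ̇² = -14.007877 + 2.589135 − 0.035051 = -11.453792
step 3→4:
  ẍ = (ẋ'−ẋ)/dt = (-1.376859692−-1.197179553)/0.010683 = -16.819259
  θ̈ = (θ̇'−θ̇)/dt = (2.156409645−1.745483626)/0.010683 = 38.465414
  sinθ=0.251346, cosθ=0.967897
  F = (M+m)·ẍ + m·l·cosθ·θ̈ − m·l·sinθ·θ̇² = -15.913508 + 2.893921 − 0.059524 = -13.079110
step 4→5:
  ẍ = (ẋ'−ẋ)/dt = (-1.271169330−-1.376859692)/0.010683 = 9.893322
  θ̈ = (θ̇'−θ̇)/dt = (2.005469285−2.156409645)/0.010683 = -14.129024
  sinθ=0.269349, cosθ=0.963043
  F = (M+m)·ẍ + m·l·cosθ·θ̈ − m·l·sinθ·θ̇² = 9.360547 + -1.057657 − 0.097357 = 8.205534
step 5→6:
  ẍ = (ẋ'−ẋ)/dt = (-1.309002161−-1.271169330)/0.010683 = -3.541405
  θ̈ = (θ̇'−θ̇)/dt = (2.142412689−2.005469285)/0.010683 = 12.818815
  sinθ=0.291461, cosθ=0.956583
  F = (M+m)·ẍ + m·l·cosθ·θ̈ − m·l·sinθ·θ̇² = -3.350693 + 0.953141 − 0.091117 = -2.488669

F_0 = -12.745452 N
F_1 = -10.417861 N
F_2 = -11.453792 N
F_3 = -13.079110 N
F_4 = 8.205534 N
F_5 = -2.488669 N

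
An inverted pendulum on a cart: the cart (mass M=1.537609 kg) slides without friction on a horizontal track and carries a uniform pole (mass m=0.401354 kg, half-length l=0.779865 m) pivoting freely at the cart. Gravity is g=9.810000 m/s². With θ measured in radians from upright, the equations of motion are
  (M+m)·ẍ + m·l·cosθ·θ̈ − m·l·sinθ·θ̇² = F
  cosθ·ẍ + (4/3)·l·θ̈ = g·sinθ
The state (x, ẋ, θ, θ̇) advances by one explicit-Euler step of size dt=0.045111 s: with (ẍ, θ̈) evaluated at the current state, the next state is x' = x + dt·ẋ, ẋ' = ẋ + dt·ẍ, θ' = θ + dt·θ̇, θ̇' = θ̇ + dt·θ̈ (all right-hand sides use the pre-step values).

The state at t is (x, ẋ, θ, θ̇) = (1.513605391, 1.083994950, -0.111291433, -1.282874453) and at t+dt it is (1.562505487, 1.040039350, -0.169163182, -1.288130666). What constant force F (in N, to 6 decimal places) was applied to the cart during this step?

F = -1.868335 N

ẍ = (ẋ'−ẋ)/dt = (1.040039350−1.083994950)/0.045111 = -0.974388
θ̈ = (θ̇'−θ̇)/dt = (-1.288130666−-1.282874453)/0.045111 = -0.116517
sinθ=-0.111062, cosθ=0.993813
F = (M+m)·ẍ + m·l·cosθ·θ̈ − m·l·sinθ·θ̇² = -1.889302 + -0.036245 − -0.057211 = -1.868335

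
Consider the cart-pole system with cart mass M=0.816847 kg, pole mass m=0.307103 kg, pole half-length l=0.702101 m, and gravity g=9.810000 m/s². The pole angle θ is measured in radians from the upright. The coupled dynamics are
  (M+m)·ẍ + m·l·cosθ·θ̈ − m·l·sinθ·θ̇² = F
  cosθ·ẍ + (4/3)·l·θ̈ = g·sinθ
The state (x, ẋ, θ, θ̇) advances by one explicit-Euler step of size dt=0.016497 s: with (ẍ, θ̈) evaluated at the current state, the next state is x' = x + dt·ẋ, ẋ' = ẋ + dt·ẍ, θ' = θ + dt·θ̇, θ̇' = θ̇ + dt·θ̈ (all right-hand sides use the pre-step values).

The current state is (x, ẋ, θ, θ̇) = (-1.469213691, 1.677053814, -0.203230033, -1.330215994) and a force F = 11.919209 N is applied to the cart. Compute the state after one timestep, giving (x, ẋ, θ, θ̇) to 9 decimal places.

(-1.441547334, 1.901558945, -0.225174606, -1.599994136)

sinθ=-0.201833936, cosθ=0.979419758
temp = (F + m·l·θ̇²·sinθ)/(M+m) = (11.919209 + -0.077005576)/1.123950 = 10.536236865
θ̈ = (g·sinθ − cosθ·temp)/(l·(4/3 − m·cos²θ/(M+m))) = -16.353163736
ẍ = temp − m·l·θ̈·cosθ/(M+m) = 13.608845911
Euler: x'=-1.469213691+0.016497·1.677053814=-1.441547334, ẋ'=1.677053814+0.016497·13.608845911=1.901558945
       θ'=-0.203230033+0.016497·-1.330215994=-0.225174606, θ̇'=-1.330215994+0.016497·-16.353163736=-1.599994136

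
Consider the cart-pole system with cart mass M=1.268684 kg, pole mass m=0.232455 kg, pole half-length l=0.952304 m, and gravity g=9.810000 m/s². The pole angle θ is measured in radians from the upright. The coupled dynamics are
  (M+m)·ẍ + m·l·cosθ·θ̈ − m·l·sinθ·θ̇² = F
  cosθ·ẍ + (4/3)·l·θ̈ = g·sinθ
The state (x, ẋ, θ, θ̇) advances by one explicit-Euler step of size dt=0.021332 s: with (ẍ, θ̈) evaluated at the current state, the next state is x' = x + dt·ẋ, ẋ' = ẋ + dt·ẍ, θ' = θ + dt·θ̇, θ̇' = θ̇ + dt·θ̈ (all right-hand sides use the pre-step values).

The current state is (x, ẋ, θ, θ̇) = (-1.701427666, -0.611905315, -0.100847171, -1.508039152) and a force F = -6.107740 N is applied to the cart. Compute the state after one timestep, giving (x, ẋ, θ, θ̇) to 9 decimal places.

(-1.714480830, -0.708036938, -0.133016662, -1.449306612)

sinθ=-0.100676319, cosθ=0.994919232
temp = (F + m·l·θ̇²·sinθ)/(M+m) = (-6.107740 + -0.050683554)/1.501139 = -4.102500538
θ̈ = (g·sinθ − cosθ·temp)/(l·(4/3 − m·cos²θ/(M+m))) = 2.753259901
ẍ = temp − m·l·θ̈·cosθ/(M+m) = -4.506451482
Euler: x'=-1.701427666+0.021332·-0.611905315=-1.714480830, ẋ'=-0.611905315+0.021332·-4.506451482=-0.708036938
       θ'=-0.100847171+0.021332·-1.508039152=-0.133016662, θ̇'=-1.508039152+0.021332·2.753259901=-1.449306612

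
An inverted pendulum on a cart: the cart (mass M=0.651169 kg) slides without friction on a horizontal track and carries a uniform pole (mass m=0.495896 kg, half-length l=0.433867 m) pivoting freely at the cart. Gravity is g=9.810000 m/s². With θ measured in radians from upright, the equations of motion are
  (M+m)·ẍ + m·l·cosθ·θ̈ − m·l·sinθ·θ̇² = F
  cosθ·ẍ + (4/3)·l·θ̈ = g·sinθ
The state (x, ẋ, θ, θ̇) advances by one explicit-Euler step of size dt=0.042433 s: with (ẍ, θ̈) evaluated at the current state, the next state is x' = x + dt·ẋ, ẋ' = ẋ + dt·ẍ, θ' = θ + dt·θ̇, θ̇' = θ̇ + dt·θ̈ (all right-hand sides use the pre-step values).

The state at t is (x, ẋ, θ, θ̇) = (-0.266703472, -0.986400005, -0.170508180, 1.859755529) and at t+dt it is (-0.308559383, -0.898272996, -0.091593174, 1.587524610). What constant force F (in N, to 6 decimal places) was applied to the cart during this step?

F = 1.148245 N

ẍ = (ẋ'−ẋ)/dt = (-0.898272996−-0.986400005)/0.042433 = 2.076851
θ̈ = (θ̇'−θ̇)/dt = (1.587524610−1.859755529)/0.042433 = -6.415547
sinθ=-0.169683, cosθ=0.985499
F = (M+m)·ẍ + m·l·cosθ·θ̈ − m·l·sinθ·θ̇² = 2.382283 + -1.360307 − -0.126269 = 1.148245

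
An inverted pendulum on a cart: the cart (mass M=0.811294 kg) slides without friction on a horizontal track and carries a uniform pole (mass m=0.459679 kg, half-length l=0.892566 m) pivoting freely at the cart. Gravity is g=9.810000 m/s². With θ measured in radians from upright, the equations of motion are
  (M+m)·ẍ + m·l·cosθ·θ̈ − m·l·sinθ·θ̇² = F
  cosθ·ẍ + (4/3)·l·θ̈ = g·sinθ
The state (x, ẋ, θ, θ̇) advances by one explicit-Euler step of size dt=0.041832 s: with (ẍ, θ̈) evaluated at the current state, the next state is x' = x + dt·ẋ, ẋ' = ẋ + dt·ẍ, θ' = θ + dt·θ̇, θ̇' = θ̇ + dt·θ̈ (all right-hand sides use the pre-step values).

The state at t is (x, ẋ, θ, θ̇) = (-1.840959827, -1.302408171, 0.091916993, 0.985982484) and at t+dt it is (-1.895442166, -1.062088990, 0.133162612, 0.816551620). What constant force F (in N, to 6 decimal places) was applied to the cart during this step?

F = 5.610171 N

ẍ = (ẋ'−ẋ)/dt = (-1.062088990−-1.302408171)/0.041832 = 5.744865
θ̈ = (θ̇'−θ̇)/dt = (0.816551620−0.985982484)/0.041832 = -4.050269
sinθ=0.091788, cosθ=0.995779
F = (M+m)·ẍ + m·l·cosθ·θ̈ − m·l·sinθ·θ̇² = 7.301568 + -1.654785 − 0.036611 = 5.610171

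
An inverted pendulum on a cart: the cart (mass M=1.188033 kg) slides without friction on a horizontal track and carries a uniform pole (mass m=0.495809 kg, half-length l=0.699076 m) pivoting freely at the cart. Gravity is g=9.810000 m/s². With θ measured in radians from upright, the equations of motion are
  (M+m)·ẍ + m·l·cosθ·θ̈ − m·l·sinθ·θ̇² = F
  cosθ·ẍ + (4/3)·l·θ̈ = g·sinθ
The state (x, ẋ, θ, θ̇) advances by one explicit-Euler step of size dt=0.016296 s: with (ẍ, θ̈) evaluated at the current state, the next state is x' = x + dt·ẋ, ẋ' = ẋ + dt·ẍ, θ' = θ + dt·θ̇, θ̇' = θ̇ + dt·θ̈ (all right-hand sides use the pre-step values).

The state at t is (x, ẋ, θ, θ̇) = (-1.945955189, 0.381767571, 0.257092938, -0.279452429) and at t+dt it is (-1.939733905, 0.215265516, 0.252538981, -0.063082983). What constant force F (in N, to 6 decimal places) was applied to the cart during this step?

F = -12.760478 N

ẍ = (ẋ'−ẋ)/dt = (0.215265516−0.381767571)/0.016296 = -10.217357
θ̈ = (θ̇'−θ̇)/dt = (-0.063082983−-0.279452429)/0.016296 = 13.277457
sinθ=0.254270, cosθ=0.967133
F = (M+m)·ẍ + m·l·cosθ·θ̈ − m·l·sinθ·θ̇² = -17.204415 + 4.450820 − 0.006883 = -12.760478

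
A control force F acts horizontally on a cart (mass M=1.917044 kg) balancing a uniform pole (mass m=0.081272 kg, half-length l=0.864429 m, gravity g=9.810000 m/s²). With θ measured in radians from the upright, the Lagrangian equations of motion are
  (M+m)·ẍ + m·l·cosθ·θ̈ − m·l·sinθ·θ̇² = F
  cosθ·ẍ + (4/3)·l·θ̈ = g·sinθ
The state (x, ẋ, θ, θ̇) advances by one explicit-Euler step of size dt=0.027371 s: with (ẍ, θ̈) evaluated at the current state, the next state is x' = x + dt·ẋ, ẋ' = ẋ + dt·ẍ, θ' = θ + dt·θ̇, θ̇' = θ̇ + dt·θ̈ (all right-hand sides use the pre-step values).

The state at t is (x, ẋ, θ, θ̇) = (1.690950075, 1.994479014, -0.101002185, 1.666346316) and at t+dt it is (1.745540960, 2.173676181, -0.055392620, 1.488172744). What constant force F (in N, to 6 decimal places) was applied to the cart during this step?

F = 12.647596 N

ẍ = (ẋ'−ẋ)/dt = (2.173676181−1.994479014)/0.027371 = 6.546972
θ̈ = (θ̇'−θ̇)/dt = (1.488172744−1.666346316)/0.027371 = -6.509575
sinθ=-0.100831, cosθ=0.994904
F = (M+m)·ẍ + m·l·cosθ·θ̈ − m·l·sinθ·θ̇² = 13.082919 + -0.454992 − -0.019669 = 12.647596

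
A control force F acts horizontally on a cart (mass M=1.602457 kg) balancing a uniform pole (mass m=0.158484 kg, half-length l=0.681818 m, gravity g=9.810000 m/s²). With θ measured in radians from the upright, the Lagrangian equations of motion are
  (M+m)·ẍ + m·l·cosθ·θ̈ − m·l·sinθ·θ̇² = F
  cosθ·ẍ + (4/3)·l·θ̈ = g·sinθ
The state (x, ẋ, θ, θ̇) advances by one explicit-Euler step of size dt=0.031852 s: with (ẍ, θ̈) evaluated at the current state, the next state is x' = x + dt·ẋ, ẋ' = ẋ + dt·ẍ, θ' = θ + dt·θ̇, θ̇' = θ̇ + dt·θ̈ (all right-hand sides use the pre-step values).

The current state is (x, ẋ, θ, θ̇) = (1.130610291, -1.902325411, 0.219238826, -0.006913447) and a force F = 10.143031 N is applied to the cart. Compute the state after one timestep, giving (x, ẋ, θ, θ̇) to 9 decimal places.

(1.070017422, -1.711033607, 0.219018619, -0.137544241)

sinθ=0.217486732, cosθ=0.976063277
temp = (F + m·l·θ̇²·sinθ)/(M+m) = (10.143031 + 0.000001123)/1.760941 = 5.760006794
θ̈ = (g·sinθ − cosθ·temp)/(l·(4/3 − m·cos²θ/(M+m))) = -4.101180259
ẍ = temp − m·l·θ̈·cosθ/(M+m) = 6.005644997
Euler: x'=1.130610291+0.031852·-1.902325411=1.070017422, ẋ'=-1.902325411+0.031852·6.005644997=-1.711033607
       θ'=0.219238826+0.031852·-0.006913447=0.219018619, θ̇'=-0.006913447+0.031852·-4.101180259=-0.137544241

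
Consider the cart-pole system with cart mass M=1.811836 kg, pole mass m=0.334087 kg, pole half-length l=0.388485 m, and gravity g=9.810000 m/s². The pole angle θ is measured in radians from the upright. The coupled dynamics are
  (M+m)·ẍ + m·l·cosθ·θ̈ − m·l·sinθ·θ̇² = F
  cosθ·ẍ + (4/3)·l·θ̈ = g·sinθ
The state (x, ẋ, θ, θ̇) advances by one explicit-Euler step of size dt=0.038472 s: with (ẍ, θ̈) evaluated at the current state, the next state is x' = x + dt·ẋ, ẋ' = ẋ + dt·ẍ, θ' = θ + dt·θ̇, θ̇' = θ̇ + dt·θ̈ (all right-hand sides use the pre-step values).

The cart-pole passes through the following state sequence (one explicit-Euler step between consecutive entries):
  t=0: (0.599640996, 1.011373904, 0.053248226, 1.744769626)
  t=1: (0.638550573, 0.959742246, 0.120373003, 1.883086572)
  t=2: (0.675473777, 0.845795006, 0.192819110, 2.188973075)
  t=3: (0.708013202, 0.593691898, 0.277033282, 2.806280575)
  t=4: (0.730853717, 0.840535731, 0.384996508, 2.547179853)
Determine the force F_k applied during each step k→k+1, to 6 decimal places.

step 0→1:
  ẍ = (ẋ'−ẋ)/dt = (0.959742246−1.011373904)/0.038472 = -1.342058
  θ̈ = (θ̇'−θ̇)/dt = (1.883086572−1.744769626)/0.038472 = 3.595263
  sinθ=0.053223, cosθ=0.998583
  F = (M+m)·ẍ + m·l·cosθ·θ̈ − m·l·sinθ·θ̇² = -2.879953 + 0.465960 − 0.021029 = -2.435022
step 1→2:
  ẍ = (ẋ'−ẋ)/dt = (0.845795006−0.959742246)/0.038472 = -2.961823
  θ̈ = (θ̇'−θ̇)/dt = (2.188973075−1.883086572)/0.038472 = 7.950886
  sinθ=0.120083, cosθ=0.992764
  F = (M+m)·ẍ + m·l·cosθ·θ̈ − m·l·sinθ·θ̇² = -6.355843 + 1.024461 − 0.055266 = -5.386648
step 2→3:
  ẍ = (ẋ'−ẋ)/dt = (0.593691898−0.845795006)/0.038472 = -6.552898
  θ̈ = (θ̇'−θ̇)/dt = (2.806280575−2.188973075)/0.038472 = 16.045631
  sinθ=0.191627, cosθ=0.981468
  F = (M+m)·ẍ + m·l·cosθ·θ̈ − m·l·sinθ·θ̇² = -14.062015 + 2.043933 − 0.119171 = -12.137253
step 3→4:
  ẍ = (ẋ'−ẋ)/dt = (0.840535731−0.593691898)/0.038472 = 6.416194
  θ̈ = (θ̇'−θ̇)/dt = (2.547179853−2.806280575)/0.038472 = -6.734787
  sinθ=0.273503, cosθ=0.961871
  F = (M+m)·ẍ + m·l·cosθ·θ̈ − m·l·sinθ·θ̇² = 13.768659 + -0.840765 − 0.279549 = 12.648345

F_0 = -2.435022 N
F_1 = -5.386648 N
F_2 = -12.137253 N
F_3 = 12.648345 N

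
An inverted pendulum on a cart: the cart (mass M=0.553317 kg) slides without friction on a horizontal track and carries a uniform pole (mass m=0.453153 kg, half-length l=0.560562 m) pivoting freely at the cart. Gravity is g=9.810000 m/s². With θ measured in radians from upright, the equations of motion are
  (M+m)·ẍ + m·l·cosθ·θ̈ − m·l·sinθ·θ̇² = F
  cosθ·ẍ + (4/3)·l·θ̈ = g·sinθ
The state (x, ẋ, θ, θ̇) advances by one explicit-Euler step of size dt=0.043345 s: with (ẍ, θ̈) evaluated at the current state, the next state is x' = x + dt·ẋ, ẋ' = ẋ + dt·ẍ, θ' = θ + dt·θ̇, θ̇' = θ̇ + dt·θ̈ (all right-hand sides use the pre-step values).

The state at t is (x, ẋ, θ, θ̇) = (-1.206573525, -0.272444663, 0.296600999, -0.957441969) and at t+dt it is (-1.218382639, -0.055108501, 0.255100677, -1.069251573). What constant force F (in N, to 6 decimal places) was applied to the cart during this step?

F = 4.351842 N

ẍ = (ẋ'−ẋ)/dt = (-0.055108501−-0.272444663)/0.043345 = 5.014100
θ̈ = (θ̇'−θ̇)/dt = (-1.069251573−-0.957441969)/0.043345 = -2.579527
sinθ=0.292271, cosθ=0.956335
F = (M+m)·ẍ + m·l·cosθ·θ̈ − m·l·sinθ·θ̇² = 5.046541 + -0.626641 − 0.068058 = 4.351842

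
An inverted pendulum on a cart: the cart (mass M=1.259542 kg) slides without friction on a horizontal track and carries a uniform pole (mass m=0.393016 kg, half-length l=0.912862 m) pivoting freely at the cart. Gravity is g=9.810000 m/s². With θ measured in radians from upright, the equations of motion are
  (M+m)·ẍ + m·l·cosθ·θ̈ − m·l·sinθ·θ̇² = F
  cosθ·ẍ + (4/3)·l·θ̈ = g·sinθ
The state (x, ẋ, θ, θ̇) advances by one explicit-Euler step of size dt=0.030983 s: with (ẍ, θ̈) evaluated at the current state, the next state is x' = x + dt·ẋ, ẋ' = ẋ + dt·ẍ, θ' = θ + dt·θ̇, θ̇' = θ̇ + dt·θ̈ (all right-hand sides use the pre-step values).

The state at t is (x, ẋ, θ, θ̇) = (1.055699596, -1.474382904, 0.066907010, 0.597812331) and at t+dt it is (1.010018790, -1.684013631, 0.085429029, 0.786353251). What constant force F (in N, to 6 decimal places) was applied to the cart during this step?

F = -9.011431 N

ẍ = (ẋ'−ẋ)/dt = (-1.684013631−-1.474382904)/0.030983 = -6.765992
θ̈ = (θ̇'−θ̇)/dt = (0.786353251−0.597812331)/0.030983 = 6.085302
sinθ=0.066857, cosθ=0.997763
F = (M+m)·ẍ + m·l·cosθ·θ̈ − m·l·sinθ·θ̇² = -11.181194 + 2.178335 − 0.008572 = -9.011431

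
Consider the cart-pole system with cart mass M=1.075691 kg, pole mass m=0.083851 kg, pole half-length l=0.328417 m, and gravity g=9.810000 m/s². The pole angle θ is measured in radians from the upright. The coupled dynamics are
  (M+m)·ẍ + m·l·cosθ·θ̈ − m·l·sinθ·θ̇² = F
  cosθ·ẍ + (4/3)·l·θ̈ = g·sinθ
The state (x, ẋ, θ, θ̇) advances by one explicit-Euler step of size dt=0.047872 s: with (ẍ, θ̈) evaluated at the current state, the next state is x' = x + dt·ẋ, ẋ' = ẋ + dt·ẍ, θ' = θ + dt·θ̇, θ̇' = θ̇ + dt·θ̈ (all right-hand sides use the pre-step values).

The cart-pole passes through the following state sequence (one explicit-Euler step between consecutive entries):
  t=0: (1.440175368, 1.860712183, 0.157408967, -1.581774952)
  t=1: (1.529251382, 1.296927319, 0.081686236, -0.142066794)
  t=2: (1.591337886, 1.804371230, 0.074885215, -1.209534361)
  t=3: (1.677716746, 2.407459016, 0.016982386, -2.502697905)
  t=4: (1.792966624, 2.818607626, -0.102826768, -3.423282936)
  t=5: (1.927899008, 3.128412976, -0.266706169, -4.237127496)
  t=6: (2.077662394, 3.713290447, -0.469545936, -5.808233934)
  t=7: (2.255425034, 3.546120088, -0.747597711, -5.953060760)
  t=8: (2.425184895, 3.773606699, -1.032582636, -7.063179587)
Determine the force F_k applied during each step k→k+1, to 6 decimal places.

step 0→1:
  ẍ = (ẋ'−ẋ)/dt = (1.296927319−1.860712183)/0.047872 = -11.776923
  θ̈ = (θ̇'−θ̇)/dt = (-0.142066794−-1.581774952)/0.047872 = 30.074118
  sinθ=0.156760, cosθ=0.987637
  F = (M+m)·ẍ + m·l·cosθ·θ̈ − m·l·sinθ·θ̇² = -13.655837 + 0.817945 − 0.010801 = -12.848693
step 1→2:
  ẍ = (ẋ'−ẋ)/dt = (1.804371230−1.296927319)/0.047872 = 10.600015
  θ̈ = (θ̇'−θ̇)/dt = (-1.209534361−-0.142066794)/0.047872 = -22.298370
  sinθ=0.081595, cosθ=0.996666
  F = (M+m)·ẍ + m·l·cosθ·θ̈ − m·l·sinθ·θ̇² = 12.291162 + -0.612007 − 0.000045 = 11.679110
step 2→3:
  ẍ = (ẋ'−ẋ)/dt = (2.407459016−1.804371230)/0.047872 = 12.597923
  θ̈ = (θ̇'−θ̇)/dt = (-2.502697905−-1.209534361)/0.047872 = -27.012942
  sinθ=0.074815, cosθ=0.997197
  F = (M+m)·ẍ + m·l·cosθ·θ̈ − m·l·sinθ·θ̇² = 14.607821 + -0.741800 − 0.003014 = 13.863007
step 3→4:
  ẍ = (ẋ'−ẋ)/dt = (2.818607626−2.407459016)/0.047872 = 8.588499
  θ̈ = (θ̇'−θ̇)/dt = (-3.423282936−-2.502697905)/0.047872 = -19.230135
  sinθ=0.016982, cosθ=0.999856
  F = (M+m)·ẍ + m·l·cosθ·θ̈ − m·l·sinθ·θ̇² = 9.958725 + -0.529485 − 0.002929 = 9.426311
step 4→5:
  ẍ = (ẋ'−ẋ)/dt = (3.128412976−2.818607626)/0.047872 = 6.471536
  θ̈ = (θ̇'−θ̇)/dt = (-4.237127496−-3.423282936)/0.047872 = -17.000429
  sinθ=-0.102646, cosθ=0.994718
  F = (M+m)·ẍ + m·l·cosθ·θ̈ − m·l·sinθ·θ̇² = 7.504017 + -0.465687 − -0.033125 = 7.071456
step 5→6:
  ẍ = (ẋ'−ẋ)/dt = (3.713290447−3.128412976)/0.047872 = 12.217527
  θ̈ = (θ̇'−θ̇)/dt = (-5.808233934−-4.237127496)/0.047872 = -32.818901
  sinθ=-0.263555, cosθ=0.964644
  F = (M+m)·ẍ + m·l·cosθ·θ̈ − m·l·sinθ·θ̇² = 14.166736 + -0.871817 − -0.130301 = 13.425221
step 6→7:
  ẍ = (ẋ'−ẋ)/dt = (3.546120088−3.713290447)/0.047872 = -3.492028
  θ̈ = (θ̇'−θ̇)/dt = (-5.953060760−-5.808233934)/0.047872 = -3.025293
  sinθ=-0.452481, cosθ=0.891774
  F = (M+m)·ẍ + m·l·cosθ·θ̈ − m·l·sinθ·θ̇² = -4.049153 + -0.074294 − -0.420361 = -3.703086
step 7→8:
  ẍ = (ẋ'−ẋ)/dt = (3.773606699−3.546120088)/0.047872 = 4.751976
  θ̈ = (θ̇'−θ̇)/dt = (-7.063179587−-5.953060760)/0.047872 = -23.189314
  sinθ=-0.679879, cosθ=0.733324
  F = (M+m)·ẍ + m·l·cosθ·θ̈ − m·l·sinθ·θ̇² = 5.510116 + -0.468293 − -0.663508 = 5.705331

F_0 = -12.848693 N
F_1 = 11.679110 N
F_2 = 13.863007 N
F_3 = 9.426311 N
F_4 = 7.071456 N
F_5 = 13.425221 N
F_6 = -3.703086 N
F_7 = 5.705331 N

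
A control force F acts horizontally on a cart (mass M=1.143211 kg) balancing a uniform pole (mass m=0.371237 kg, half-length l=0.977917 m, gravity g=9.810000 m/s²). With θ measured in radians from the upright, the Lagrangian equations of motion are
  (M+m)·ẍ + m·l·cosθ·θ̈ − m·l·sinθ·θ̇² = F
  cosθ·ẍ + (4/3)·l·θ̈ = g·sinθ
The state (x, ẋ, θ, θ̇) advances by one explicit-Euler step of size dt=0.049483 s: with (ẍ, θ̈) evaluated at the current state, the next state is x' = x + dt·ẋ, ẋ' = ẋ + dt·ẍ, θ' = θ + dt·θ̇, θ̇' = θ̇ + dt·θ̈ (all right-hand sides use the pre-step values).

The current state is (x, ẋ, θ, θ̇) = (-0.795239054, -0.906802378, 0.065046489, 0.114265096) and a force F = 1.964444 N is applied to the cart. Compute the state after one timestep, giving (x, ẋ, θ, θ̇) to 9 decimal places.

(-0.840110356, -0.835305952, 0.070700669, 0.083747102)

sinθ=0.065000630, cosθ=0.997885223
temp = (F + m·l·θ̇²·sinθ)/(M+m) = (1.964444 + 0.000308104)/1.514448 = 1.297338769
θ̈ = (g·sinθ − cosθ·temp)/(l·(4/3 − m·cos²θ/(M+m))) = -0.616736934
ẍ = temp − m·l·θ̈·cosθ/(M+m) = 1.444868460
Euler: x'=-0.795239054+0.049483·-0.906802378=-0.840110356, ẋ'=-0.906802378+0.049483·1.444868460=-0.835305952
       θ'=0.065046489+0.049483·0.114265096=0.070700669, θ̇'=0.114265096+0.049483·-0.616736934=0.083747102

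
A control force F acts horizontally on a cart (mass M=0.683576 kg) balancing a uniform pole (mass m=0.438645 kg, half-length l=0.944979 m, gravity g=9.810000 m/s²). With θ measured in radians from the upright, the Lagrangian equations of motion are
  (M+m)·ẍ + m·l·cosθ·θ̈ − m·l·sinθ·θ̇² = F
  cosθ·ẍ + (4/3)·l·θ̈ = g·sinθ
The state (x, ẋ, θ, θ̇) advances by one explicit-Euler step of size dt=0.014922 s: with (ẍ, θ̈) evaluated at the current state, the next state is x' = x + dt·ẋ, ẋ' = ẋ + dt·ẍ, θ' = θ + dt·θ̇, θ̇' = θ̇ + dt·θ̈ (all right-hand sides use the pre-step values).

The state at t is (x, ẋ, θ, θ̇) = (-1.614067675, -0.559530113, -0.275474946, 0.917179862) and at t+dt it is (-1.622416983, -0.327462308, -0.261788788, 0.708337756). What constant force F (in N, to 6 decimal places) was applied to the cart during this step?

F = 11.965110 N

ẍ = (ẋ'−ẋ)/dt = (-0.327462308−-0.559530113)/0.014922 = 15.552058
θ̈ = (θ̇'−θ̇)/dt = (0.708337756−0.917179862)/0.014922 = -13.995584
sinθ=-0.272004, cosθ=0.962296
F = (M+m)·ẍ + m·l·cosθ·θ̈ − m·l·sinθ·θ̇² = 17.452846 + -5.582582 − -0.094846 = 11.965110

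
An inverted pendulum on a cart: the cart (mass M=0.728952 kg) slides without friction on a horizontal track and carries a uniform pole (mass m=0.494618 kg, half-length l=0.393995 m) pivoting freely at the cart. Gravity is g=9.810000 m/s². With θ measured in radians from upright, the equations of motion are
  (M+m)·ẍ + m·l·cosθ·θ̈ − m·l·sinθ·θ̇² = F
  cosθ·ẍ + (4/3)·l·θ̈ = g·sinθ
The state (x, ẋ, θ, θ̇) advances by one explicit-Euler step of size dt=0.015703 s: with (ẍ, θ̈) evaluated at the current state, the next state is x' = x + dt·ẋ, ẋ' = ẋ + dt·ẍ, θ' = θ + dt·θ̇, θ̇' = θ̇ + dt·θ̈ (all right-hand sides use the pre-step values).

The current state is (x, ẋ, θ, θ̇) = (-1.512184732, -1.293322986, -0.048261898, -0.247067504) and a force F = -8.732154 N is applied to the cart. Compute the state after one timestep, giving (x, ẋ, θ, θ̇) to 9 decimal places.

sinθ=-0.048243165, cosθ=0.998835621
temp = (F + m·l·θ̇²·sinθ)/(M+m) = (-8.732154 + -0.000573889)/1.223570 = -7.137088919
θ̈ = (g·sinθ − cosθ·temp)/(l·(4/3 − m·cos²θ/(M+m))) = 18.163214931
ẍ = temp − m·l·θ̈·cosθ/(M+m) = -10.026561324
Euler: x'=-1.512184732+0.015703·-1.293322986=-1.532493783, ẋ'=-1.293322986+0.015703·-10.026561324=-1.450770078
       θ'=-0.048261898+0.015703·-0.247067504=-0.052141599, θ̇'=-0.247067504+0.015703·18.163214931=0.038149460

(-1.532493783, -1.450770078, -0.052141599, 0.038149460)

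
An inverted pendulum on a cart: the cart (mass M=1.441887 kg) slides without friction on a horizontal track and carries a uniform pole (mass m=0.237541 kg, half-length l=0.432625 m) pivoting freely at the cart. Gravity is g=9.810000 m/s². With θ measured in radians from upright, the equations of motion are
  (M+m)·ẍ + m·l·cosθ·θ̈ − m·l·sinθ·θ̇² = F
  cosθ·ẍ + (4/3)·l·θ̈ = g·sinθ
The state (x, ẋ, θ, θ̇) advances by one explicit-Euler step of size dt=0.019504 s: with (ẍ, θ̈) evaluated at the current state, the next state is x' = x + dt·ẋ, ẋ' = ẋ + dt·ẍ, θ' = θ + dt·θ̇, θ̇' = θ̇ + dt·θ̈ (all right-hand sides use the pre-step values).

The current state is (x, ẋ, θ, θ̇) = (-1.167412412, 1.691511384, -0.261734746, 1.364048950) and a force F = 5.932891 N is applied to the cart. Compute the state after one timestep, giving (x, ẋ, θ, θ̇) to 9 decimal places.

(-1.134421174, 1.772974490, -0.235130335, 1.141805068)

sinθ=-0.258756605, cosθ=0.965942555
temp = (F + m·l·θ̇²·sinθ)/(M+m) = (5.932891 + -0.049476794)/1.679428 = 3.503225030
θ̈ = (g·sinθ − cosθ·temp)/(l·(4/3 − m·cos²θ/(M+m))) = -11.394784750
ẍ = temp − m·l·θ̈·cosθ/(M+m) = 4.176738411
Euler: x'=-1.167412412+0.019504·1.691511384=-1.134421174, ẋ'=1.691511384+0.019504·4.176738411=1.772974490
       θ'=-0.261734746+0.019504·1.364048950=-0.235130335, θ̇'=1.364048950+0.019504·-11.394784750=1.141805068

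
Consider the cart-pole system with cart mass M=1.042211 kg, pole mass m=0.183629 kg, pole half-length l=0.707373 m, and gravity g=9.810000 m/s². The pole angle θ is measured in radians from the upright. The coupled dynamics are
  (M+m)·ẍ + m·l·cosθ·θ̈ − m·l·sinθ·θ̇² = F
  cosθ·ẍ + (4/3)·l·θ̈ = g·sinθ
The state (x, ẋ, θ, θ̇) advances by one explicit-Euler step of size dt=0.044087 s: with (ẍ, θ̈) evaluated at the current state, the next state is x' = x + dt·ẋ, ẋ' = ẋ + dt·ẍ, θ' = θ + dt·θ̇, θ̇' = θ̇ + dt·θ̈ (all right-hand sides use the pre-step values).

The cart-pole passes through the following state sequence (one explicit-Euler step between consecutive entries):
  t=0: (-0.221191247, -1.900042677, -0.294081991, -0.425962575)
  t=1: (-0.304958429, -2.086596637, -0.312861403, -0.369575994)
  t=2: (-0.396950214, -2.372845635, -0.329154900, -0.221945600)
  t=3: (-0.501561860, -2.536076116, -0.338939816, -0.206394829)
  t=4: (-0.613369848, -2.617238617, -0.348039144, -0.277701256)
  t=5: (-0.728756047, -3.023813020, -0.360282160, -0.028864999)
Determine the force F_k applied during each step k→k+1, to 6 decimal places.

step 0→1:
  ẍ = (ẋ'−ẋ)/dt = (-2.086596637−-1.900042677)/0.044087 = -4.231496
  θ̈ = (θ̇'−θ̇)/dt = (-0.369575994−-0.425962575)/0.044087 = 1.278984
  sinθ=-0.289861, cosθ=0.957069
  F = (M+m)·ẍ + m·l·cosθ·θ̈ − m·l·sinθ·θ̇² = -5.187137 + 0.159000 − -0.006832 = -5.021305
step 1→2:
  ẍ = (ẋ'−ẋ)/dt = (-2.372845635−-2.086596637)/0.044087 = -6.492821
  θ̈ = (θ̇'−θ̇)/dt = (-0.221945600−-0.369575994)/0.044087 = 3.348615
  sinθ=-0.307782, cosθ=0.951457
  F = (M+m)·ẍ + m·l·cosθ·θ̈ − m·l·sinθ·θ̇² = -7.959160 + 0.413851 − -0.005461 = -7.539848
step 2→3:
  ẍ = (ẋ'−ẋ)/dt = (-2.536076116−-2.372845635)/0.044087 = -3.702463
  θ̈ = (θ̇'−θ̇)/dt = (-0.206394829−-0.221945600)/0.044087 = 0.352729
  sinθ=-0.323243, cosθ=0.946316
  F = (M+m)·ẍ + m·l·cosθ·θ̈ − m·l·sinθ·θ̇² = -4.538627 + 0.043358 − -0.002068 = -4.493201
step 3→4:
  ẍ = (ẋ'−ẋ)/dt = (-2.617238617−-2.536076116)/0.044087 = -1.840962
  θ̈ = (θ̇'−θ̇)/dt = (-0.277701256−-0.206394829)/0.044087 = -1.617403
  sinθ=-0.332487, cosθ=0.943108
  F = (M+m)·ẍ + m·l·cosθ·θ̈ − m·l·sinθ·θ̇² = -2.256725 + -0.198139 − -0.001840 = -2.453024
step 4→5:
  ẍ = (ẋ'−ẋ)/dt = (-3.023813020−-2.617238617)/0.044087 = -9.222093
  θ̈ = (θ̇'−θ̇)/dt = (-0.028864999−-0.277701256)/0.044087 = 5.644209
  sinθ=-0.341055, cosθ=0.940043
  F = (M+m)·ẍ + m·l·cosθ·θ̈ − m·l·sinθ·θ̇² = -11.304810 + 0.689193 − -0.003416 = -10.612201

F_0 = -5.021305 N
F_1 = -7.539848 N
F_2 = -4.493201 N
F_3 = -2.453024 N
F_4 = -10.612201 N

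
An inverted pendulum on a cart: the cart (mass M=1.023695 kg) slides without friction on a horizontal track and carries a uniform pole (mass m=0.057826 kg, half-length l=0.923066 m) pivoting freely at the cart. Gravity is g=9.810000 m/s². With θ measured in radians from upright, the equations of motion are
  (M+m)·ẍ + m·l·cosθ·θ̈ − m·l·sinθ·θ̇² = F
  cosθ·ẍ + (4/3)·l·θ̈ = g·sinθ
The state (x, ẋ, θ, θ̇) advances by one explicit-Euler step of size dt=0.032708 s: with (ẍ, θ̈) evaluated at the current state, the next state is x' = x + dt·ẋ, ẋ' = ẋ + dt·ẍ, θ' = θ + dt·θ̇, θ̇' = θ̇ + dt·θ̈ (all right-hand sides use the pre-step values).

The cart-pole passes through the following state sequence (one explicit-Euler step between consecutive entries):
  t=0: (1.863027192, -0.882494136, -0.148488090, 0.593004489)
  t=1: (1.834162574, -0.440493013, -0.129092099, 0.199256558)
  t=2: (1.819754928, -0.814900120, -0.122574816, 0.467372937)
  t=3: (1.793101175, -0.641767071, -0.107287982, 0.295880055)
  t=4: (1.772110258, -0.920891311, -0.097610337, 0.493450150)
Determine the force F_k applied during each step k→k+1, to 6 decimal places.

F_0 = 13.982464 N
F_1 = -11.945946 N
F_2 = 5.448469 N
F_3 = -8.908440 N

step 0→1:
  ẍ = (ẋ'−ẋ)/dt = (-0.440493013−-0.882494136)/0.032708 = 13.513548
  θ̈ = (θ̇'−θ̇)/dt = (0.199256558−0.593004489)/0.032708 = -12.038276
  sinθ=-0.147943, cosθ=0.988996
  F = (M+m)·ẍ + m·l·cosθ·θ̈ − m·l·sinθ·θ̇² = 14.615186 + -0.635499 − -0.002777 = 13.982464
step 1→2:
  ẍ = (ẋ'−ẋ)/dt = (-0.814900120−-0.440493013)/0.032708 = -11.446958
  θ̈ = (θ̇'−θ̇)/dt = (0.467372937−0.199256558)/0.032708 = 8.197272
  sinθ=-0.128734, cosθ=0.991679
  F = (M+m)·ẍ + m·l·cosθ·θ̈ − m·l·sinθ·θ̇² = -12.380126 + 0.433907 − -0.000273 = -11.945946
step 2→3:
  ẍ = (ẋ'−ẋ)/dt = (-0.641767071−-0.814900120)/0.032708 = 5.293294
  θ̈ = (θ̇'−θ̇)/dt = (0.295880055−0.467372937)/0.032708 = -5.243148
  sinθ=-0.122268, cosθ=0.992497
  F = (M+m)·ẍ + m·l·cosθ·θ̈ − m·l·sinθ·θ̇² = 5.724808 + -0.277765 − -0.001426 = 5.448469
step 3→4:
  ẍ = (ẋ'−ẋ)/dt = (-0.920891311−-0.641767071)/0.032708 = -8.533822
  θ̈ = (θ̇'−θ̇)/dt = (0.493450150−0.295880055)/0.032708 = 6.040421
  sinθ=-0.107082, cosθ=0.994250
  F = (M+m)·ẍ + m·l·cosθ·θ̈ − m·l·sinθ·θ̇² = -9.229507 + 0.320567 − -0.000500 = -8.908440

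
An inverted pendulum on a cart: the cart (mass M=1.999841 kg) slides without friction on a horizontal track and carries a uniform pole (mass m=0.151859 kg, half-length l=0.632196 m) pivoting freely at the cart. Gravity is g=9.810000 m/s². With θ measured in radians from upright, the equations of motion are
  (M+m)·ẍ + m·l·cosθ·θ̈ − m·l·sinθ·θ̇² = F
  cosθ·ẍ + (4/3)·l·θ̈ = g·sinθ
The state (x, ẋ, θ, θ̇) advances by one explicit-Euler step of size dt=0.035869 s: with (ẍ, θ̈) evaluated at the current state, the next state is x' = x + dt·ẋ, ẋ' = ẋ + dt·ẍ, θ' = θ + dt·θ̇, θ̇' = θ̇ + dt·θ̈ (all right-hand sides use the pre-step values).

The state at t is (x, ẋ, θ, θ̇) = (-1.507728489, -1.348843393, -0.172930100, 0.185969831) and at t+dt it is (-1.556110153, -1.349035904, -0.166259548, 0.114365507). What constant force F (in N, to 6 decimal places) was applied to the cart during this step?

ẍ = (ẋ'−ẋ)/dt = (-1.349035904−-1.348843393)/0.035869 = -0.005367
θ̈ = (θ̇'−θ̇)/dt = (0.114365507−0.185969831)/0.035869 = -1.996273
sinθ=-0.172069, cosθ=0.985085
F = (M+m)·ẍ + m·l·cosθ·θ̈ − m·l·sinθ·θ̇² = -0.011548 + -0.188793 − -0.000571 = -0.199770

F = -0.199770 N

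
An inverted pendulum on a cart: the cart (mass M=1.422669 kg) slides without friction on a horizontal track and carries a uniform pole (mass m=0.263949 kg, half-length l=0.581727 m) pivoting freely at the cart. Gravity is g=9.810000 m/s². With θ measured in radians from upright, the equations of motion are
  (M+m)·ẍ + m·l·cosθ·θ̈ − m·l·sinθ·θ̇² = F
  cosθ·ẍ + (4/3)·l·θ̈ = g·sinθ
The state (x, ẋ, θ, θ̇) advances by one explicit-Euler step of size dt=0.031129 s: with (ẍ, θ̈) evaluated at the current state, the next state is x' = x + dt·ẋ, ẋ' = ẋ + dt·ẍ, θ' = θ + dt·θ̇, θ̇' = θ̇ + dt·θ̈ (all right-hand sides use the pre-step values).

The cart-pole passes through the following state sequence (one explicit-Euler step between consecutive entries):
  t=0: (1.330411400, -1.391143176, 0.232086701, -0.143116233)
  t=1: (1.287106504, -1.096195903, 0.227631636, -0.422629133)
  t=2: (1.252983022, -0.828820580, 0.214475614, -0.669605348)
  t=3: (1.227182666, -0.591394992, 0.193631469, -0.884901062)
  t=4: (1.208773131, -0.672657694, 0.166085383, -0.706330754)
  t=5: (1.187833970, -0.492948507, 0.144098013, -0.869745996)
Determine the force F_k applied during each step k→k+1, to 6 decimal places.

F_0 = 14.638228 N
F_1 = 13.293821 N
F_2 = 11.811806 N
F_3 = -3.561725 N
F_4 = 8.929294 N

step 0→1:
  ẍ = (ẋ'−ẋ)/dt = (-1.096195903−-1.391143176)/0.031129 = 9.475000
  θ̈ = (θ̇'−θ̇)/dt = (-0.422629133−-0.143116233)/0.031129 = -8.979180
  sinθ=0.230009, cosθ=0.973189
  F = (M+m)·ẍ + m·l·cosθ·θ̈ − m·l·sinθ·θ̇² = 15.980705 + -1.341754 − 0.000723 = 14.638228
step 1→2:
  ẍ = (ẋ'−ẋ)/dt = (-0.828820580−-1.096195903)/0.031129 = 8.589268
  θ̈ = (θ̇'−θ̇)/dt = (-0.669605348−-0.422629133)/0.031129 = -7.933959
  sinθ=0.225671, cosθ=0.974204
  F = (M+m)·ẍ + m·l·cosθ·θ̈ − m·l·sinθ·θ̇² = 14.486814 + -1.186804 − 0.006189 = 13.293821
step 2→3:
  ẍ = (ẋ'−ẋ)/dt = (-0.591394992−-0.828820580)/0.031129 = 7.627151
  θ̈ = (θ̇'−θ̇)/dt = (-0.884901062−-0.669605348)/0.031129 = -6.916243
  sinθ=0.212835, cosθ=0.977088
  F = (M+m)·ẍ + m·l·cosθ·θ̈ − m·l·sinθ·θ̇² = 12.864090 + -1.037632 − 0.014653 = 11.811806
step 3→4:
  ẍ = (ẋ'−ẋ)/dt = (-0.672657694−-0.591394992)/0.031129 = -2.610514
  θ̈ = (θ̇'−θ̇)/dt = (-0.706330754−-0.884901062)/0.031129 = 5.736461
  sinθ=0.192424, cosθ=0.981312
  F = (M+m)·ẍ + m·l·cosθ·θ̈ − m·l·sinθ·θ̇² = -4.402941 + 0.864352 − 0.023136 = -3.561725
step 4→5:
  ẍ = (ẋ'−ẋ)/dt = (-0.492948507−-0.672657694)/0.031129 = 5.773047
  θ̈ = (θ̇'−θ̇)/dt = (-0.869745996−-0.706330754)/0.031129 = -5.249614
  sinθ=0.165323, cosθ=0.986239
  F = (M+m)·ẍ + m·l·cosθ·θ̈ − m·l·sinθ·θ̇² = 9.736925 + -0.794967 − 0.012665 = 8.929294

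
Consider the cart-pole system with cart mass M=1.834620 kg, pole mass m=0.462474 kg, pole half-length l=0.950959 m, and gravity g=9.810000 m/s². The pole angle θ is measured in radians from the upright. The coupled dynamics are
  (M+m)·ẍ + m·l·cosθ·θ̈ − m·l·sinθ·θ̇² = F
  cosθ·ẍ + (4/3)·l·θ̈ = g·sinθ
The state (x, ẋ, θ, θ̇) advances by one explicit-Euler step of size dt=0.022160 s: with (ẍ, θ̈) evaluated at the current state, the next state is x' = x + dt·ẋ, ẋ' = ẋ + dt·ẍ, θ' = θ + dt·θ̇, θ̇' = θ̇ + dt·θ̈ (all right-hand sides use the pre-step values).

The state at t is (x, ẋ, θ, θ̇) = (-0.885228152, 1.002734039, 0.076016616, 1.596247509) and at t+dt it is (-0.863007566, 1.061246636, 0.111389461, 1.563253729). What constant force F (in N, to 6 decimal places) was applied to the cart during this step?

ẍ = (ẋ'−ẋ)/dt = (1.061246636−1.002734039)/0.022160 = 2.640460
θ̈ = (θ̇'−θ̇)/dt = (1.563253729−1.596247509)/0.022160 = -1.488889
sinθ=0.075943, cosθ=0.997112
F = (M+m)·ẍ + m·l·cosθ·θ̈ − m·l·sinθ·θ̇² = 6.065385 + -0.652913 − 0.085102 = 5.327370

F = 5.327370 N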